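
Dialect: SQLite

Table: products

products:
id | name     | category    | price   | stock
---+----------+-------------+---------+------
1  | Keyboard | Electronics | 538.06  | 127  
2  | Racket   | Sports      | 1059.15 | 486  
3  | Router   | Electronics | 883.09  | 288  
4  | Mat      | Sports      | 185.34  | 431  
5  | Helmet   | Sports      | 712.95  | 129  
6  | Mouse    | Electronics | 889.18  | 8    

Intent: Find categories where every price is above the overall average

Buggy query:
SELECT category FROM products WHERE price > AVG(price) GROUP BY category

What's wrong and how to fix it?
Bug: WHERE evaluates per row before aggregation, so AVG() is unavailable

Fix: Compute the overall average in a scalar subquery and compare each group's MIN against it in HAVING

Corrected query:
SELECT category FROM products GROUP BY category HAVING MIN(price) > (SELECT AVG(price) FROM products)

Result:
(no rows)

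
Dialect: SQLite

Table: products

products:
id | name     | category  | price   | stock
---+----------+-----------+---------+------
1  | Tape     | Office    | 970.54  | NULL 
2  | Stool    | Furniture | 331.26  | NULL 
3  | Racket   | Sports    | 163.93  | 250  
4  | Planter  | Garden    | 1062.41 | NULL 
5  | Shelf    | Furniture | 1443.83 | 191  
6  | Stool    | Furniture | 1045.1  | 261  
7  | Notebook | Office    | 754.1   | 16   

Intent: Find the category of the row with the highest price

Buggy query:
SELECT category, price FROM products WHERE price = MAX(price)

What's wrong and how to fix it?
Bug: WHERE is evaluated per row; an aggregate over the whole table isn't defined there

Fix: Wrap MAX in a scalar subquery so WHERE compares against a single value

Corrected query:
SELECT category, price FROM products WHERE price = (SELECT MAX(price) FROM products)

Result:
category  | price  
----------+--------
Furniture | 1443.83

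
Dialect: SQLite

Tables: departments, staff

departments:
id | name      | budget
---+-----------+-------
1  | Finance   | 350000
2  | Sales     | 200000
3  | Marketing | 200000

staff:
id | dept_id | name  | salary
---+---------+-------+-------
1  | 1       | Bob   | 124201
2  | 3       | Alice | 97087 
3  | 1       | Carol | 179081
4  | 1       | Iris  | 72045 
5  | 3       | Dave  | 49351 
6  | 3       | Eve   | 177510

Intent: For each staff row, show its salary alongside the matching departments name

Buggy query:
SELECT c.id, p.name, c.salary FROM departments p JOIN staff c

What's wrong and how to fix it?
Bug: Missing join condition: each staff row is matched to all departments rows instead of just its own

Fix: Specify the join condition linking the foreign key to the parent id

Corrected query:
SELECT c.id, p.name, c.salary FROM departments p JOIN staff c ON c.dept_id = p.id

Result:
id | name      | salary
---+-----------+-------
1  | Finance   | 124201
2  | Marketing | 97087 
3  | Finance   | 179081
4  | Finance   | 72045 
5  | Marketing | 49351 
6  | Marketing | 177510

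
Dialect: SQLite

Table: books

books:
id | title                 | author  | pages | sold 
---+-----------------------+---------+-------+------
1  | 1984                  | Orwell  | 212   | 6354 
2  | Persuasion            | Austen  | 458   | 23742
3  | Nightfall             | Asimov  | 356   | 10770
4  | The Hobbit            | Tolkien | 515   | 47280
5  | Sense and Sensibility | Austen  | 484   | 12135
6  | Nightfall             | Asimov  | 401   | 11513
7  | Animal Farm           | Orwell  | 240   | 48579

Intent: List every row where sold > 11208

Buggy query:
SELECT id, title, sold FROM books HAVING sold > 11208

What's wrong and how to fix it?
Bug: HAVING filters the output of aggregation, but this query has no GROUP BY and no aggregate functions, so SQLite rejects it (HAVING clause on a non-aggregate query); the condition here is per row

Fix: Replace HAVING with WHERE since the condition applies to individual rows

Corrected query:
SELECT id, title, sold FROM books WHERE sold > 11208

Result:
id | title                 | sold 
---+-----------------------+------
2  | Persuasion            | 23742
4  | The Hobbit            | 47280
5  | Sense and Sensibility | 12135
6  | Nightfall             | 11513
7  | Animal Farm           | 48579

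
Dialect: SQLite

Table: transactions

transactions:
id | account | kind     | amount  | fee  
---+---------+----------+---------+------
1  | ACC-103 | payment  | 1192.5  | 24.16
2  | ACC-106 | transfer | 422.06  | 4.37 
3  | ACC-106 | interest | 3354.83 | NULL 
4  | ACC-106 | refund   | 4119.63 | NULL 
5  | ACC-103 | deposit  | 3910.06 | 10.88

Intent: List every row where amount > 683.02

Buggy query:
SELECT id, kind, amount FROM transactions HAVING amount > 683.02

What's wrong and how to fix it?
Bug: This is a non-aggregate query (no GROUP BY, no aggregates), so in SQLite the HAVING clause is invalid here; a row-level condition belongs in WHERE

Fix: Replace HAVING with WHERE since the condition applies to individual rows

Corrected query:
SELECT id, kind, amount FROM transactions WHERE amount > 683.02

Result:
id | kind     | amount 
---+----------+--------
1  | payment  | 1192.5 
3  | interest | 3354.83
4  | refund   | 4119.63
5  | deposit  | 3910.06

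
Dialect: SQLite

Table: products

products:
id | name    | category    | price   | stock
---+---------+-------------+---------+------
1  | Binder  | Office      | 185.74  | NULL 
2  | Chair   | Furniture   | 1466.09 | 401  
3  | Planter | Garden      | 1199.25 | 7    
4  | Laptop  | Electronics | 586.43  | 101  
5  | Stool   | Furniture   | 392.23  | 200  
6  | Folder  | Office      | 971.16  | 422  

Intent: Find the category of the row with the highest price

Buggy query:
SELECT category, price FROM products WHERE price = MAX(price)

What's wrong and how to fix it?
Bug: MAX(price) is an aggregate and cannot be used directly in WHERE

Fix: Wrap MAX in a scalar subquery so WHERE compares against a single value

Corrected query:
SELECT category, price FROM products WHERE price = (SELECT MAX(price) FROM products)

Result:
category  | price  
----------+--------
Furniture | 1466.09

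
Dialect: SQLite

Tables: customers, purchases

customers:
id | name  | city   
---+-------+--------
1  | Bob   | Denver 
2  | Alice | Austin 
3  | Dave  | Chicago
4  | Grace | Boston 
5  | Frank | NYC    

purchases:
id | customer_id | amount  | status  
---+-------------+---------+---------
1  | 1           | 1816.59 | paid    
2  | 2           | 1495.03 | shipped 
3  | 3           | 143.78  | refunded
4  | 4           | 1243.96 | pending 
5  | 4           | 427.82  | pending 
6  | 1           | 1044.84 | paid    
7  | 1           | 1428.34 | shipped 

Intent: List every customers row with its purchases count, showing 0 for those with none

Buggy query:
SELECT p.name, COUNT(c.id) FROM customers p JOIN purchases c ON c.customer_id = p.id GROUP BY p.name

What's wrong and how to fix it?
Bug: INNER JOIN drops customers rows that have no matching purchases rows

Fix: Use LEFT JOIN so parents without children still appear (COUNT(c.id) gives 0)

Corrected query:
SELECT p.name, COUNT(c.id) FROM customers p LEFT JOIN purchases c ON c.customer_id = p.id GROUP BY p.name

Result:
name  | COUNT(c.id)
------+------------
Alice | 1          
Bob   | 3          
Dave  | 1          
Frank | 0          
Grace | 2          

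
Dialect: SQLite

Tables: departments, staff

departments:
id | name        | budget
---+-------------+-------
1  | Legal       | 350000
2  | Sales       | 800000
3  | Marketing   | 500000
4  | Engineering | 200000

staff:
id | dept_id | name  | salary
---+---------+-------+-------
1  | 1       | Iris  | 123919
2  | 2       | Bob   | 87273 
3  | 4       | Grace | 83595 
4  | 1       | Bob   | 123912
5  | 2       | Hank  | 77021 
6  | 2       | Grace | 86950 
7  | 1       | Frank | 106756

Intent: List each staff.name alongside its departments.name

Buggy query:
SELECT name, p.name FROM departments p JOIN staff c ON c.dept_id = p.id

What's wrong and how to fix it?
Bug: 'name' exists in both joined tables, so the database can't tell which one is meant

Fix: Qualify the column with its table alias (c.name)

Corrected query:
SELECT c.name, p.name FROM departments p JOIN staff c ON c.dept_id = p.id

Result:
name  | name       
------+------------
Iris  | Legal      
Bob   | Sales      
Grace | Engineering
Bob   | Legal      
Hank  | Sales      
Grace | Sales      
Frank | Legal      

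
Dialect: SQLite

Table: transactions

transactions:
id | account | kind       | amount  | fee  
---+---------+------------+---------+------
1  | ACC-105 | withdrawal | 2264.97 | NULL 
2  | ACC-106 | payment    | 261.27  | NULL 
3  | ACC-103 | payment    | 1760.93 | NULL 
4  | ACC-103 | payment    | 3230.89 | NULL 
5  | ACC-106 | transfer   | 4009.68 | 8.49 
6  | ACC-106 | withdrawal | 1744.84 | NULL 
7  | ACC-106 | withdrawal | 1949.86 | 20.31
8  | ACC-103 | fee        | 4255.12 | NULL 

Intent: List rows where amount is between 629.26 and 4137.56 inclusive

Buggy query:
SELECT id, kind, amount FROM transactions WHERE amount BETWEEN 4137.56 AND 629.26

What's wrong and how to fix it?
Bug: BETWEEN expects the lower bound first; with 4137.56 AND 629.26 the range is empty

Fix: Write BETWEEN 629.26 AND 4137.56

Corrected query:
SELECT id, kind, amount FROM transactions WHERE amount BETWEEN 629.26 AND 4137.56

Result:
id | kind       | amount 
---+------------+--------
1  | withdrawal | 2264.97
3  | payment    | 1760.93
4  | payment    | 3230.89
5  | transfer   | 4009.68
6  | withdrawal | 1744.84
7  | withdrawal | 1949.86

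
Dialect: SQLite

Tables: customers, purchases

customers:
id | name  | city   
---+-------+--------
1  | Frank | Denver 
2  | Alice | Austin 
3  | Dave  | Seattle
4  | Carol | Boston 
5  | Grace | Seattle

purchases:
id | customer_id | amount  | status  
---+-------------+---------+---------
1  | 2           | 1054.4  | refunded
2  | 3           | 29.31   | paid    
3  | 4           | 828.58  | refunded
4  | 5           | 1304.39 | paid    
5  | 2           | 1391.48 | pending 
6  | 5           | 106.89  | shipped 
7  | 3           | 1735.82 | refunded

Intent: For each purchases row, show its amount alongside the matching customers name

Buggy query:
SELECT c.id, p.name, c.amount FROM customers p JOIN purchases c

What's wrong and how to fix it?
Bug: JOIN with no ON clause produces a cartesian product; every purchases row pairs with every customers row

Fix: Add ON c.customer_id = p.id to the JOIN

Corrected query:
SELECT c.id, p.name, c.amount FROM customers p JOIN purchases c ON c.customer_id = p.id

Result:
id | name  | amount 
---+-------+--------
1  | Alice | 1054.4 
2  | Dave  | 29.31  
3  | Carol | 828.58 
4  | Grace | 1304.39
5  | Alice | 1391.48
6  | Grace | 106.89 
7  | Dave  | 1735.82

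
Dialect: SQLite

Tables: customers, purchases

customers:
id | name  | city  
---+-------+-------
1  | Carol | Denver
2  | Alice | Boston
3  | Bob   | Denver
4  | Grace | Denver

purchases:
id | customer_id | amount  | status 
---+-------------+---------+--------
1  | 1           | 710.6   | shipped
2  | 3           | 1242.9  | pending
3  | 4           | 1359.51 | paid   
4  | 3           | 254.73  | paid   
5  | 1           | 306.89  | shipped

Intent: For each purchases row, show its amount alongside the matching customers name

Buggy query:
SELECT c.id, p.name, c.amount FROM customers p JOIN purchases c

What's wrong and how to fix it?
Bug: Missing join condition: each purchases row is matched to all customers rows instead of just its own

Fix: Add ON c.customer_id = p.id to the JOIN

Corrected query:
SELECT c.id, p.name, c.amount FROM customers p JOIN purchases c ON c.customer_id = p.id

Result:
id | name  | amount 
---+-------+--------
1  | Carol | 710.6  
2  | Bob   | 1242.9 
3  | Grace | 1359.51
4  | Bob   | 254.73 
5  | Carol | 306.89 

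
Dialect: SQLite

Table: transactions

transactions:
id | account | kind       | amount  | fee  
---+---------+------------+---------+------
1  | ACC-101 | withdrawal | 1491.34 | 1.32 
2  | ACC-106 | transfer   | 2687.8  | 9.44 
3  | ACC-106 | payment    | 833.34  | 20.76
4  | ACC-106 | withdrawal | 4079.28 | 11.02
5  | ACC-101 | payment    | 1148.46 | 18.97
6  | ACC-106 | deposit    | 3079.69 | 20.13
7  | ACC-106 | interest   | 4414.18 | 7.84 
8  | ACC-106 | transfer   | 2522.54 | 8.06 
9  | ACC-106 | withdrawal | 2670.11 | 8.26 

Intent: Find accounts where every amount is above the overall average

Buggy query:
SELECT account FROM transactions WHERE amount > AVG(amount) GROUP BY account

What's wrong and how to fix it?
Bug: AVG() is an aggregate; it can't sit directly in WHERE

Fix: Use a subquery for AVG and a HAVING MIN(...) filter so the condition holds for every row in the group

Corrected query:
SELECT account FROM transactions GROUP BY account HAVING MIN(amount) > (SELECT AVG(amount) FROM transactions)

Result:
(no rows)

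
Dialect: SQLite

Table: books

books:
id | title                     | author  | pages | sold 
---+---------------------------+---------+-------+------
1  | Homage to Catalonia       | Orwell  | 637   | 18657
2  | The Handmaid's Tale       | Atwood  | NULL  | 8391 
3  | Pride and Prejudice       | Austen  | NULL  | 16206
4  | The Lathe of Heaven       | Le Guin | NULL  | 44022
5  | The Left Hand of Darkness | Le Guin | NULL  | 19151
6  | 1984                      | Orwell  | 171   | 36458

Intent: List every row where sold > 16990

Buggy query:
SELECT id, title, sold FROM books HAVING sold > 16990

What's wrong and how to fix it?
Bug: This is a non-aggregate query (no GROUP BY, no aggregates), so in SQLite the HAVING clause is invalid here; a row-level condition belongs in WHERE

Fix: Replace HAVING with WHERE since the condition applies to individual rows

Corrected query:
SELECT id, title, sold FROM books WHERE sold > 16990

Result:
id | title                     | sold 
---+---------------------------+------
1  | Homage to Catalonia       | 18657
4  | The Lathe of Heaven       | 44022
5  | The Left Hand of Darkness | 19151
6  | 1984                      | 36458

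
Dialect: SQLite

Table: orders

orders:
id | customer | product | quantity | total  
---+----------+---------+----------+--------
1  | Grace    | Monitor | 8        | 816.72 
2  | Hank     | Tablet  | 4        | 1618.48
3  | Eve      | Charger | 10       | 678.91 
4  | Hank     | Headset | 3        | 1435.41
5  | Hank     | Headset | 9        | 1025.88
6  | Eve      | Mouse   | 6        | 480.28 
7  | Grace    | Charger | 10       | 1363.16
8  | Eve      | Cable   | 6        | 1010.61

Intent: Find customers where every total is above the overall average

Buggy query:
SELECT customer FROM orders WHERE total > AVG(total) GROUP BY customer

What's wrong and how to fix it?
Bug: WHERE evaluates per row before aggregation, so AVG() is unavailable

Fix: Compute the overall average in a scalar subquery and compare each group's MIN against it in HAVING

Corrected query:
SELECT customer FROM orders GROUP BY customer HAVING MIN(total) > (SELECT AVG(total) FROM orders)

Result:
(no rows)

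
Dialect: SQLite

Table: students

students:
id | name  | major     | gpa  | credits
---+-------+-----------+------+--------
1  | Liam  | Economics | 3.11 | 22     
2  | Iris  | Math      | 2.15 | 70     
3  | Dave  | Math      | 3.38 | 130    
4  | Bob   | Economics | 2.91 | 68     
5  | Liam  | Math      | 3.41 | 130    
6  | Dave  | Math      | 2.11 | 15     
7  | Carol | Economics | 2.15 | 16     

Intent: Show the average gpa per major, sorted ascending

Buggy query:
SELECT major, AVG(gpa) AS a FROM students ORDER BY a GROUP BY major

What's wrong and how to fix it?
Bug: ORDER BY appears before GROUP BY; SQL clause order requires GROUP BY first

Fix: Reorder: SELECT … FROM … GROUP BY … ORDER BY …

Corrected query:
SELECT major, AVG(gpa) AS a FROM students GROUP BY major ORDER BY a

Result:
major     | a       
----------+---------
Economics | 2.723333
Math      | 2.7625  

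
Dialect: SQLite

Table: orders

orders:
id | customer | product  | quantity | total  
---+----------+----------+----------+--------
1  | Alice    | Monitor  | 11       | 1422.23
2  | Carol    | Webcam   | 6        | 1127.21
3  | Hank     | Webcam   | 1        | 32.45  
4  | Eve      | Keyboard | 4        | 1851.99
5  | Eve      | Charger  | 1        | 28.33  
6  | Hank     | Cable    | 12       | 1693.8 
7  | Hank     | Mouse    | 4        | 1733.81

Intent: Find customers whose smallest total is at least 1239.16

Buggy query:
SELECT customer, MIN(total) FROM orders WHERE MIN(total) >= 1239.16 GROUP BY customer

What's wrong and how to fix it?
Bug: Aggregates like MIN are computed per group after WHERE runs

Fix: Replace WHERE with HAVING after the GROUP BY

Corrected query:
SELECT customer, MIN(total) FROM orders GROUP BY customer HAVING MIN(total) >= 1239.16

Result:
customer | MIN(total)
---------+-----------
Alice    | 1422.23   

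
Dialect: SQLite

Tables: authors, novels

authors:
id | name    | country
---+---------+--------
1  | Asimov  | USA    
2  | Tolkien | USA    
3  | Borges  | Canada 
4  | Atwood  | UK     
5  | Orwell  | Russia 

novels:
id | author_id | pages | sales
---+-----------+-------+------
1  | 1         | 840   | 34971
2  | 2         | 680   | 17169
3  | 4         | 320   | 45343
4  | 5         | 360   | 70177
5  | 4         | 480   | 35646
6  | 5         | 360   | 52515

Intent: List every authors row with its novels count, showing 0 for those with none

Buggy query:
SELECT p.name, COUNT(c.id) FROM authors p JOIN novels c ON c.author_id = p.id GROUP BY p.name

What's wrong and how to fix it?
Bug: An inner join excludes parents with zero children

Fix: Switch to LEFT JOIN to retain unmatched parent rows

Corrected query:
SELECT p.name, COUNT(c.id) FROM authors p LEFT JOIN novels c ON c.author_id = p.id GROUP BY p.name

Result:
name    | COUNT(c.id)
--------+------------
Asimov  | 1          
Atwood  | 2          
Borges  | 0          
Orwell  | 2          
Tolkien | 1          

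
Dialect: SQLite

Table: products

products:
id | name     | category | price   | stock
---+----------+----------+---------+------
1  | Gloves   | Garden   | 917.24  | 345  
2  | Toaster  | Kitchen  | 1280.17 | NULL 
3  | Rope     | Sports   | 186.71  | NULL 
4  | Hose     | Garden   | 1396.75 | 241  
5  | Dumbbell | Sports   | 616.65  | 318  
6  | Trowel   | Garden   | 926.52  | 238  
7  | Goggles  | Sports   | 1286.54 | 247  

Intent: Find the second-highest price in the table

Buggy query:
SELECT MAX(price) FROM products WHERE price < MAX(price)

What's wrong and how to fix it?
Bug: The inner MAX is an aggregate inside WHERE, which is not allowed

Fix: Put the inner MAX in a scalar subquery

Corrected query:
SELECT MAX(price) FROM products WHERE price < (SELECT MAX(price) FROM products)

Result:
MAX(price)
----------
1286.54   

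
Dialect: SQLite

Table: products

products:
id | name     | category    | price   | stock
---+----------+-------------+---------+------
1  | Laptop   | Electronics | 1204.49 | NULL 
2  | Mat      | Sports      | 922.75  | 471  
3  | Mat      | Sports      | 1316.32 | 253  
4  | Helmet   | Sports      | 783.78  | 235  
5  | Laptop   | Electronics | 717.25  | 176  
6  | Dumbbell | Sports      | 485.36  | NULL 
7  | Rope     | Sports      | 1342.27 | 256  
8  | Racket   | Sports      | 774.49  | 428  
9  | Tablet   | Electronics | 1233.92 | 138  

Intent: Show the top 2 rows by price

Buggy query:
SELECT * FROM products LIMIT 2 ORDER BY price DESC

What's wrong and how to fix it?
Bug: ORDER BY cannot follow LIMIT; LIMIT is the final clause

Fix: Sort with ORDER BY, then apply LIMIT

Corrected query:
SELECT * FROM products ORDER BY price DESC LIMIT 2

Result:
id | name | category | price   | stock
---+------+----------+---------+------
7  | Rope | Sports   | 1342.27 | 256  
3  | Mat  | Sports   | 1316.32 | 253  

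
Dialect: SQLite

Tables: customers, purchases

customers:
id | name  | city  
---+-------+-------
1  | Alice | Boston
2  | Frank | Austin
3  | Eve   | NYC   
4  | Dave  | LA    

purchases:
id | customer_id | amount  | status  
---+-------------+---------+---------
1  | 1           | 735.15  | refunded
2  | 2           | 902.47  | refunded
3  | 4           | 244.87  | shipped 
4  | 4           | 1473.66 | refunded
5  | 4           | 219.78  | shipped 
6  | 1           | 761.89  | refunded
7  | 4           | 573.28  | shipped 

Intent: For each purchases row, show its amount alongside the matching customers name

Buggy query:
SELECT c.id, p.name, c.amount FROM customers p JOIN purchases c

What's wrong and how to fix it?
Bug: Missing join condition: each purchases row is matched to all customers rows instead of just its own

Fix: Specify the join condition linking the foreign key to the parent id

Corrected query:
SELECT c.id, p.name, c.amount FROM customers p JOIN purchases c ON c.customer_id = p.id

Result:
id | name  | amount 
---+-------+--------
1  | Alice | 735.15 
2  | Frank | 902.47 
3  | Dave  | 244.87 
4  | Dave  | 1473.66
5  | Dave  | 219.78 
6  | Alice | 761.89 
7  | Dave  | 573.28 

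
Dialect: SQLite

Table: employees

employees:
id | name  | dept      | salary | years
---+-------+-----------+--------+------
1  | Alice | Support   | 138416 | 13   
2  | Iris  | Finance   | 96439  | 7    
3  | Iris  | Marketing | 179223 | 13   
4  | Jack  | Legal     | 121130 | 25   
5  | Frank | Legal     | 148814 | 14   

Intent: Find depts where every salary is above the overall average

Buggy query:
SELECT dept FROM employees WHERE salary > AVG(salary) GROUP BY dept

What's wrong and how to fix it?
Bug: AVG() is an aggregate; it can't sit directly in WHERE

Fix: Compute the overall average in a scalar subquery and compare each group's MIN against it in HAVING

Corrected query:
SELECT dept FROM employees GROUP BY dept HAVING MIN(salary) > (SELECT AVG(salary) FROM employees)

Result:
dept     
---------
Marketing
Support  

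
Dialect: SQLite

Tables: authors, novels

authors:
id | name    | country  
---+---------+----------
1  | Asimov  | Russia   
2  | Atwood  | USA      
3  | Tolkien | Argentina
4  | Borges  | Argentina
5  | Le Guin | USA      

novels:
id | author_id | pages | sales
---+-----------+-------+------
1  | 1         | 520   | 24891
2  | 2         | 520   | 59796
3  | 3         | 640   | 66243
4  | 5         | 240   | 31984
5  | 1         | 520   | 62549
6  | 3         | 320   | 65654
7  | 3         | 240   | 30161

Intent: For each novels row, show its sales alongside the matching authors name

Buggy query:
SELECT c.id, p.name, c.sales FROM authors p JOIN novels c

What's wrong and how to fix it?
Bug: Missing join condition: each novels row is matched to all authors rows instead of just its own

Fix: Specify the join condition linking the foreign key to the parent id

Corrected query:
SELECT c.id, p.name, c.sales FROM authors p JOIN novels c ON c.author_id = p.id

Result:
id | name    | sales
---+---------+------
1  | Asimov  | 24891
2  | Atwood  | 59796
3  | Tolkien | 66243
4  | Le Guin | 31984
5  | Asimov  | 62549
6  | Tolkien | 65654
7  | Tolkien | 30161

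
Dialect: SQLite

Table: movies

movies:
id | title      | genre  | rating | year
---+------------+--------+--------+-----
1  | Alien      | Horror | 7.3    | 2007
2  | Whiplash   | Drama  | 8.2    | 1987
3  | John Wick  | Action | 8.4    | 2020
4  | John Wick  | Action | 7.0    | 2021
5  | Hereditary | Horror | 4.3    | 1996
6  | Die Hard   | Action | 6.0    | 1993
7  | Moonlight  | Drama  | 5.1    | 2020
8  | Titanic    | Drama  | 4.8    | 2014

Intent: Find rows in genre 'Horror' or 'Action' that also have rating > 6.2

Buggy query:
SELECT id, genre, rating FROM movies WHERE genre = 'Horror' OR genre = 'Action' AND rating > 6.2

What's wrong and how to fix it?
Bug: AND binds tighter than OR, so this parses as genre = 'Horror' OR (genre = 'Action' AND rating > 6.2)

Fix: Group the OR with parentheses (or use IN), then AND the threshold

Corrected query:
SELECT id, genre, rating FROM movies WHERE (genre = 'Horror' OR genre = 'Action') AND rating > 6.2

Result:
id | genre  | rating
---+--------+-------
1  | Horror | 7.3   
3  | Action | 8.4   
4  | Action | 7     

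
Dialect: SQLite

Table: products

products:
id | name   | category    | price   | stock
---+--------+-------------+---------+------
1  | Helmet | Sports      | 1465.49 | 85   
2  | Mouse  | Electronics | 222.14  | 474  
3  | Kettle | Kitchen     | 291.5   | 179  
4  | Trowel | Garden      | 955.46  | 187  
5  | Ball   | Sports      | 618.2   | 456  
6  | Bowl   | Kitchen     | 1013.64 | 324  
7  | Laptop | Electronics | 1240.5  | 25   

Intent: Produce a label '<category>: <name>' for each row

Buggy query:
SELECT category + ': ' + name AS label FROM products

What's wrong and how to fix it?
Bug: '+' is numeric addition; on text columns SQLite converts them to 0 instead of concatenating

Fix: Use the || operator for string concatenation

Corrected query:
SELECT category || ': ' || name AS label FROM products

Result:
label              
-------------------
Sports: Helmet     
Electronics: Mouse 
Kitchen: Kettle    
Garden: Trowel     
Sports: Ball       
Kitchen: Bowl      
Electronics: Laptop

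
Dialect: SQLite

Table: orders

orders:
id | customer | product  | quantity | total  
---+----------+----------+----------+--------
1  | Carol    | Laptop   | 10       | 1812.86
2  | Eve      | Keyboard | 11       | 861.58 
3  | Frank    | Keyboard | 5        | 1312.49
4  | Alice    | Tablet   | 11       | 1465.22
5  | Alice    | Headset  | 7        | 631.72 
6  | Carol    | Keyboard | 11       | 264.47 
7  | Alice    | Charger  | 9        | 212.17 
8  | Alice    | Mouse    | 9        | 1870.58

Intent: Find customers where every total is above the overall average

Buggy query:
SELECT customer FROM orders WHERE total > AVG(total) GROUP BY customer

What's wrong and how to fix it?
Bug: WHERE evaluates per row before aggregation, so AVG() is unavailable

Fix: Use a subquery for AVG and a HAVING MIN(...) filter so the condition holds for every row in the group

Corrected query:
SELECT customer FROM orders GROUP BY customer HAVING MIN(total) > (SELECT AVG(total) FROM orders)

Result:
customer
--------
Frank   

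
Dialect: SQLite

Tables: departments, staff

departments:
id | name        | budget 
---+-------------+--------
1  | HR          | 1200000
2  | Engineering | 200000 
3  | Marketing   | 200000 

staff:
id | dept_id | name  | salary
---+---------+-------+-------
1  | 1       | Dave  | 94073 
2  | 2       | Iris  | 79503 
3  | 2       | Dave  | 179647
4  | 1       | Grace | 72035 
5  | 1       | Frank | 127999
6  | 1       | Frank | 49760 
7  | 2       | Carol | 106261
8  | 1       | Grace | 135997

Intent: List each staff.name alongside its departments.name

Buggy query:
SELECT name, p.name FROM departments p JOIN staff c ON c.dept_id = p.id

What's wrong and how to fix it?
Bug: Both tables have a 'name' column; the unqualified reference is ambiguous

Fix: Qualify the column with its table alias (c.name)

Corrected query:
SELECT c.name, p.name FROM departments p JOIN staff c ON c.dept_id = p.id

Result:
name  | name       
------+------------
Dave  | HR         
Iris  | Engineering
Dave  | Engineering
Grace | HR         
Frank | HR         
Frank | HR         
Carol | Engineering
Grace | HR         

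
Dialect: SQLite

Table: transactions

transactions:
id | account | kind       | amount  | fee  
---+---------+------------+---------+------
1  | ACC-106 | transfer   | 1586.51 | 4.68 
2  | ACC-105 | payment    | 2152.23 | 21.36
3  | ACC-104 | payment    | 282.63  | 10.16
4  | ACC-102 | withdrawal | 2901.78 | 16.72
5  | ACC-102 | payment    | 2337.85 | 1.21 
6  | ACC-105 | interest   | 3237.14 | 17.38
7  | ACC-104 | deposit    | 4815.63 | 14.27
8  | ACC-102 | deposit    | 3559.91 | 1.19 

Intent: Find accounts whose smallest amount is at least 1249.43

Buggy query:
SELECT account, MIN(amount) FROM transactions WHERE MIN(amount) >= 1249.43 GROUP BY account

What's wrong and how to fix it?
Bug: Aggregates like MIN are computed per group after WHERE runs

Fix: Replace WHERE with HAVING after the GROUP BY

Corrected query:
SELECT account, MIN(amount) FROM transactions GROUP BY account HAVING MIN(amount) >= 1249.43

Result:
account | MIN(amount)
--------+------------
ACC-102 | 2337.85    
ACC-105 | 2152.23    
ACC-106 | 1586.51    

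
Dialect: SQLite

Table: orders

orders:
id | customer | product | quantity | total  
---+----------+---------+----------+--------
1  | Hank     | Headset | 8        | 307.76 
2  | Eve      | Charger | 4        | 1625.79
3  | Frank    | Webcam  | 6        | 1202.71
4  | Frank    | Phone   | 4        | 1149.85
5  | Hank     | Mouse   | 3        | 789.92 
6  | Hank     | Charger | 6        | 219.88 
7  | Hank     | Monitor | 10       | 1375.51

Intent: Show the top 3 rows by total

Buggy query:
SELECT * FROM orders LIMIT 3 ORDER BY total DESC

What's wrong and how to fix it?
Bug: LIMIT must come after ORDER BY

Fix: Swap the clauses: ORDER BY first, then LIMIT

Corrected query:
SELECT * FROM orders ORDER BY total DESC LIMIT 3

Result:
id | customer | product | quantity | total  
---+----------+---------+----------+--------
2  | Eve      | Charger | 4        | 1625.79
7  | Hank     | Monitor | 10       | 1375.51
3  | Frank    | Webcam  | 6        | 1202.71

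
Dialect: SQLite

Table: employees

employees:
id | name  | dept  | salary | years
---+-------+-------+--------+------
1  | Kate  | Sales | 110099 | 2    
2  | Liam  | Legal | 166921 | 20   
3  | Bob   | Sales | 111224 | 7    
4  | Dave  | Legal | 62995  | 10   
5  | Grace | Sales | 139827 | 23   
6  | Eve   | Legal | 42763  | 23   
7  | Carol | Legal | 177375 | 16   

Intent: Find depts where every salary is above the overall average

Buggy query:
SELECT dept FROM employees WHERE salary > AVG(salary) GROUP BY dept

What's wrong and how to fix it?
Bug: WHERE evaluates per row before aggregation, so AVG() is unavailable

Fix: Use a subquery for AVG and a HAVING MIN(...) filter so the condition holds for every row in the group

Corrected query:
SELECT dept FROM employees GROUP BY dept HAVING MIN(salary) > (SELECT AVG(salary) FROM employees)

Result:
(no rows)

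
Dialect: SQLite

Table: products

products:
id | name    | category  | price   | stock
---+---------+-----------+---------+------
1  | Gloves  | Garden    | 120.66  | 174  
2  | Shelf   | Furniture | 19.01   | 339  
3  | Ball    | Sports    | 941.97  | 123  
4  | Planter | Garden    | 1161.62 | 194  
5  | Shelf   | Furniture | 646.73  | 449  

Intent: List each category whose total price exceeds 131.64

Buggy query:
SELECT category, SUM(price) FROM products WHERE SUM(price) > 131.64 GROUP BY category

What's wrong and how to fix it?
Bug: Aggregate functions cannot appear in a WHERE clause

Fix: Move the aggregate condition to a HAVING clause

Corrected query:
SELECT category, SUM(price) FROM products GROUP BY category HAVING SUM(price) > 131.64

Result:
category  | SUM(price)
----------+-----------
Furniture | 665.74    
Garden    | 1282.28   
Sports    | 941.97    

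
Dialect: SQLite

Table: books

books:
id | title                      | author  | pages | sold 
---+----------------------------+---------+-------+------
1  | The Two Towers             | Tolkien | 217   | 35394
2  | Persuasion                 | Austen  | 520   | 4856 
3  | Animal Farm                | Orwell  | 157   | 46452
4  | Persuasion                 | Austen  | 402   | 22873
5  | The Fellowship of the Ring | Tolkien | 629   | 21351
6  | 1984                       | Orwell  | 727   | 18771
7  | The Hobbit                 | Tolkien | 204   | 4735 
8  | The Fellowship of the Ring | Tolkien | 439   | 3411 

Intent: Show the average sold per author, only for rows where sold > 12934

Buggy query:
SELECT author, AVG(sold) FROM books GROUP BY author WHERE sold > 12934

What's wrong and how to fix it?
Bug: Row-level WHERE must come before GROUP BY in the clause order

Fix: Move the WHERE clause before GROUP BY

Corrected query:
SELECT author, AVG(sold) FROM books WHERE sold > 12934 GROUP BY author

Result:
author  | AVG(sold)
--------+----------
Austen  | 22873    
Orwell  | 32611.5  
Tolkien | 28372.5  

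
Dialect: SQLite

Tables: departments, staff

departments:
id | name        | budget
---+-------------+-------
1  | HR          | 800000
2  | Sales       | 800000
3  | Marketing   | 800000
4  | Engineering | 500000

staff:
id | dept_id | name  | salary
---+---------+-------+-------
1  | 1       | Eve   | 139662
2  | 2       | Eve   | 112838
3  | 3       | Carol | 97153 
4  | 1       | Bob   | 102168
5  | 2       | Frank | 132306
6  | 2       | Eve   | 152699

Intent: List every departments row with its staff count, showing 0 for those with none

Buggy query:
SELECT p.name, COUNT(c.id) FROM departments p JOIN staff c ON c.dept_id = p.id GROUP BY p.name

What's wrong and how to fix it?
Bug: An inner join excludes parents with zero children

Fix: Switch to LEFT JOIN to retain unmatched parent rows

Corrected query:
SELECT p.name, COUNT(c.id) FROM departments p LEFT JOIN staff c ON c.dept_id = p.id GROUP BY p.name

Result:
name        | COUNT(c.id)
------------+------------
Engineering | 0          
HR          | 2          
Marketing   | 1          
Sales       | 3          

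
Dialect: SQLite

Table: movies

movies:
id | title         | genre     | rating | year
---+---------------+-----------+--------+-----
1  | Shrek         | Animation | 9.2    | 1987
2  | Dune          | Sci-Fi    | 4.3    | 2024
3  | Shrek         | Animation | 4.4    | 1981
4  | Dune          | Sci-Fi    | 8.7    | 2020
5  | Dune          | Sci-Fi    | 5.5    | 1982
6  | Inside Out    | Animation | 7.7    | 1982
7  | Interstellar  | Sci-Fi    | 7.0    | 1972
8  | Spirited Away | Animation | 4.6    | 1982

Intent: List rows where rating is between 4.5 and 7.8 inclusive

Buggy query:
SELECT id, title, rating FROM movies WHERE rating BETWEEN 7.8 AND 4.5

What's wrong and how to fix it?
Bug: The bounds are reversed; BETWEEN a AND b requires a <= b to match anything

Fix: Write BETWEEN 4.5 AND 7.8

Corrected query:
SELECT id, title, rating FROM movies WHERE rating BETWEEN 4.5 AND 7.8

Result:
id | title         | rating
---+---------------+-------
5  | Dune          | 5.5   
6  | Inside Out    | 7.7   
7  | Interstellar  | 7     
8  | Spirited Away | 4.6   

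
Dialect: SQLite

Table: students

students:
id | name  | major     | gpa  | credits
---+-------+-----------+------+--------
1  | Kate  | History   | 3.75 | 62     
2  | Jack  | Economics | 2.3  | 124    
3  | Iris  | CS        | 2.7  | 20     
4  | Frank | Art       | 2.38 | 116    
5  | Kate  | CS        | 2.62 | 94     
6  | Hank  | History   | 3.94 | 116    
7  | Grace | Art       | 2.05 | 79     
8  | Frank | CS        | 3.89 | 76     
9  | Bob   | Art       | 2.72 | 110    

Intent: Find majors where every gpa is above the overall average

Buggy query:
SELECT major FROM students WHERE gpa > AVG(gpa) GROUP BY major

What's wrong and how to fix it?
Bug: WHERE evaluates per row before aggregation, so AVG() is unavailable

Fix: Compute the overall average in a scalar subquery and compare each group's MIN against it in HAVING

Corrected query:
SELECT major FROM students GROUP BY major HAVING MIN(gpa) > (SELECT AVG(gpa) FROM students)

Result:
major  
-------
History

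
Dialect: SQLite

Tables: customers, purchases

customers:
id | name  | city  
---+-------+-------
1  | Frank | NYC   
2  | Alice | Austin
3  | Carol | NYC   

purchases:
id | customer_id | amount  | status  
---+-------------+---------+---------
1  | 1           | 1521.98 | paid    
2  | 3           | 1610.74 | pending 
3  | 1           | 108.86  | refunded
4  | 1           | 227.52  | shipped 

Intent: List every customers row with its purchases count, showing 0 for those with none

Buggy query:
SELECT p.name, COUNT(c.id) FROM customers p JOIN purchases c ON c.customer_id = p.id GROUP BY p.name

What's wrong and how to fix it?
Bug: An inner join excludes parents with zero children

Fix: Switch to LEFT JOIN to retain unmatched parent rows

Corrected query:
SELECT p.name, COUNT(c.id) FROM customers p LEFT JOIN purchases c ON c.customer_id = p.id GROUP BY p.name

Result:
name  | COUNT(c.id)
------+------------
Alice | 0          
Carol | 1          
Frank | 3          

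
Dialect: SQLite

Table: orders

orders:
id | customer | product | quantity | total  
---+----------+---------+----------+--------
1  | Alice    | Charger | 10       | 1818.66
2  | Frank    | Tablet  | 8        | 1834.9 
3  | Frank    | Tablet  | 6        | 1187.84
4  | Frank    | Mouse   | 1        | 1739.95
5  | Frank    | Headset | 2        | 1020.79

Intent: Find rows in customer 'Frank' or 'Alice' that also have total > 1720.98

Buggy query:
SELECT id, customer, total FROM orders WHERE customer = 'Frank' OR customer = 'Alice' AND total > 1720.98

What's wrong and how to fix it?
Bug: AND binds tighter than OR, so this parses as customer = 'Frank' OR (customer = 'Alice' AND total > 1720.98)

Fix: Group the OR with parentheses (or use IN), then AND the threshold

Corrected query:
SELECT id, customer, total FROM orders WHERE (customer = 'Frank' OR customer = 'Alice') AND total > 1720.98

Result:
id | customer | total  
---+----------+--------
1  | Alice    | 1818.66
2  | Frank    | 1834.9 
4  | Frank    | 1739.95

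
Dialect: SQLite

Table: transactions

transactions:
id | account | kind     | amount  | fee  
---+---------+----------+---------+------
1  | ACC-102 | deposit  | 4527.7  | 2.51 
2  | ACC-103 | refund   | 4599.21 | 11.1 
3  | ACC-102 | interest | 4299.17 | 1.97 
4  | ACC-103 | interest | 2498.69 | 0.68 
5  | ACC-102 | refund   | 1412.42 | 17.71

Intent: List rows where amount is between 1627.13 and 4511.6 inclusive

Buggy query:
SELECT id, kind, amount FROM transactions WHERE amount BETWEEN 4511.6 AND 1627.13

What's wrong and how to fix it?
Bug: BETWEEN expects the lower bound first; with 4511.6 AND 1627.13 the range is empty

Fix: Write BETWEEN 1627.13 AND 4511.6

Corrected query:
SELECT id, kind, amount FROM transactions WHERE amount BETWEEN 1627.13 AND 4511.6

Result:
id | kind     | amount 
---+----------+--------
3  | interest | 4299.17
4  | interest | 2498.69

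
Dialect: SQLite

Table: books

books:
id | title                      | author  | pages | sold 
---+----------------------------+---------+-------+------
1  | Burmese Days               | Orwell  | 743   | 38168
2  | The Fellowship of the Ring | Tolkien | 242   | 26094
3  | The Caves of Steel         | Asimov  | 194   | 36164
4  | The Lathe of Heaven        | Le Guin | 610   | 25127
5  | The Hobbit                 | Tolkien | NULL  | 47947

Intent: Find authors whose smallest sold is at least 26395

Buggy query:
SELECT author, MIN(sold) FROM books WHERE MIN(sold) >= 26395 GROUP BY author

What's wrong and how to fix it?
Bug: Aggregates like MIN are computed per group after WHERE runs

Fix: Replace WHERE with HAVING after the GROUP BY

Corrected query:
SELECT author, MIN(sold) FROM books GROUP BY author HAVING MIN(sold) >= 26395

Result:
author | MIN(sold)
-------+----------
Asimov | 36164    
Orwell | 38168    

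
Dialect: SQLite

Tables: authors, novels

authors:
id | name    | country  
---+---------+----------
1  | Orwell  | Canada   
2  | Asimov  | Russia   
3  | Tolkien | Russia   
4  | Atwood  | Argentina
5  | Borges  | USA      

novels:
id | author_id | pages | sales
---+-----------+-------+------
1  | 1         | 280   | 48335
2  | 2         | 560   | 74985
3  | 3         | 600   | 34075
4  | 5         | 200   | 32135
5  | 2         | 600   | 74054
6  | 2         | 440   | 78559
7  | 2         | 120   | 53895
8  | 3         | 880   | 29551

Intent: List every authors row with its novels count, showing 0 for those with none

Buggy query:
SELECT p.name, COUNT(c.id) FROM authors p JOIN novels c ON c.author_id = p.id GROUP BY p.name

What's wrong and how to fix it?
Bug: An inner join excludes parents with zero children

Fix: Use LEFT JOIN so parents without children still appear (COUNT(c.id) gives 0)

Corrected query:
SELECT p.name, COUNT(c.id) FROM authors p LEFT JOIN novels c ON c.author_id = p.id GROUP BY p.name

Result:
name    | COUNT(c.id)
--------+------------
Asimov  | 4          
Atwood  | 0          
Borges  | 1          
Orwell  | 1          
Tolkien | 2          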